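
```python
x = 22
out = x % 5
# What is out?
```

Answer: 2

Derivation:
Trace (tracking out):
x = 22  # -> x = 22
out = x % 5  # -> out = 2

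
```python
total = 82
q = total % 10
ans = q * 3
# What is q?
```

Answer: 2

Derivation:
Trace (tracking q):
total = 82  # -> total = 82
q = total % 10  # -> q = 2
ans = q * 3  # -> ans = 6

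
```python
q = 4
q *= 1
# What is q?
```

Trace (tracking q):
q = 4  # -> q = 4
q *= 1  # -> q = 4

Answer: 4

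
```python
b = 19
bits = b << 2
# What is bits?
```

Answer: 76

Derivation:
Trace (tracking bits):
b = 19  # -> b = 19
bits = b << 2  # -> bits = 76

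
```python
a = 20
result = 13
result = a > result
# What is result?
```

Trace (tracking result):
a = 20  # -> a = 20
result = 13  # -> result = 13
result = a > result  # -> result = True

Answer: True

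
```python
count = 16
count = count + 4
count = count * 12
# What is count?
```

Trace (tracking count):
count = 16  # -> count = 16
count = count + 4  # -> count = 20
count = count * 12  # -> count = 240

Answer: 240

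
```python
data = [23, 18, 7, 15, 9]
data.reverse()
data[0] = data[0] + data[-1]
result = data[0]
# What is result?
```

Answer: 32

Derivation:
Trace (tracking result):
data = [23, 18, 7, 15, 9]  # -> data = [23, 18, 7, 15, 9]
data.reverse()  # -> data = [9, 15, 7, 18, 23]
data[0] = data[0] + data[-1]  # -> data = [32, 15, 7, 18, 23]
result = data[0]  # -> result = 32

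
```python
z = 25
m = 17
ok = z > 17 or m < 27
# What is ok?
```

Trace (tracking ok):
z = 25  # -> z = 25
m = 17  # -> m = 17
ok = z > 17 or m < 27  # -> ok = True

Answer: True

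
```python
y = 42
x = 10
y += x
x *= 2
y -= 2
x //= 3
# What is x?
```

Trace (tracking x):
y = 42  # -> y = 42
x = 10  # -> x = 10
y += x  # -> y = 52
x *= 2  # -> x = 20
y -= 2  # -> y = 50
x //= 3  # -> x = 6

Answer: 6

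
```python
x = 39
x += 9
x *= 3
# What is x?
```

Trace (tracking x):
x = 39  # -> x = 39
x += 9  # -> x = 48
x *= 3  # -> x = 144

Answer: 144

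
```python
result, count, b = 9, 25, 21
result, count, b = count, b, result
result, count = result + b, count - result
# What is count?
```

Answer: -4

Derivation:
Trace (tracking count):
result, count, b = (9, 25, 21)  # -> result = 9, count = 25, b = 21
result, count, b = (count, b, result)  # -> result = 25, count = 21, b = 9
result, count = (result + b, count - result)  # -> result = 34, count = -4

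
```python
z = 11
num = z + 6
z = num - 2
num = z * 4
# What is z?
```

Trace (tracking z):
z = 11  # -> z = 11
num = z + 6  # -> num = 17
z = num - 2  # -> z = 15
num = z * 4  # -> num = 60

Answer: 15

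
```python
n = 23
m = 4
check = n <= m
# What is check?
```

Answer: False

Derivation:
Trace (tracking check):
n = 23  # -> n = 23
m = 4  # -> m = 4
check = n <= m  # -> check = False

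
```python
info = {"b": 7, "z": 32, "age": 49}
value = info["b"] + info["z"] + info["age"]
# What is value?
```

Answer: 88

Derivation:
Trace (tracking value):
info = {'b': 7, 'z': 32, 'age': 49}  # -> info = {'b': 7, 'z': 32, 'age': 49}
value = info['b'] + info['z'] + info['age']  # -> value = 88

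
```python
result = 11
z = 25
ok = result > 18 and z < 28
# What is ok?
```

Answer: False

Derivation:
Trace (tracking ok):
result = 11  # -> result = 11
z = 25  # -> z = 25
ok = result > 18 and z < 28  # -> ok = False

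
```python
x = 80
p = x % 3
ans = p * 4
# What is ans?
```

Answer: 8

Derivation:
Trace (tracking ans):
x = 80  # -> x = 80
p = x % 3  # -> p = 2
ans = p * 4  # -> ans = 8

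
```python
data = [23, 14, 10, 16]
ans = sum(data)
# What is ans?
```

Trace (tracking ans):
data = [23, 14, 10, 16]  # -> data = [23, 14, 10, 16]
ans = sum(data)  # -> ans = 63

Answer: 63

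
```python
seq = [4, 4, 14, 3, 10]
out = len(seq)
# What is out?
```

Trace (tracking out):
seq = [4, 4, 14, 3, 10]  # -> seq = [4, 4, 14, 3, 10]
out = len(seq)  # -> out = 5

Answer: 5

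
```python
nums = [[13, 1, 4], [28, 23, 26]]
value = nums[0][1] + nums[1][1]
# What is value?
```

Trace (tracking value):
nums = [[13, 1, 4], [28, 23, 26]]  # -> nums = [[13, 1, 4], [28, 23, 26]]
value = nums[0][1] + nums[1][1]  # -> value = 24

Answer: 24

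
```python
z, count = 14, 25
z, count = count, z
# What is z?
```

Trace (tracking z):
z, count = (14, 25)  # -> z = 14, count = 25
z, count = (count, z)  # -> z = 25, count = 14

Answer: 25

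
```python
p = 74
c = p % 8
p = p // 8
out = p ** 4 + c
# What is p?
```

Trace (tracking p):
p = 74  # -> p = 74
c = p % 8  # -> c = 2
p = p // 8  # -> p = 9
out = p ** 4 + c  # -> out = 6563

Answer: 9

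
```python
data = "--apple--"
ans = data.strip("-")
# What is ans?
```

Trace (tracking ans):
data = '--apple--'  # -> data = '--apple--'
ans = data.strip('-')  # -> ans = 'apple'

Answer: 'apple'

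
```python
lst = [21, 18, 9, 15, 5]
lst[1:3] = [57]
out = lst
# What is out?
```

Trace (tracking out):
lst = [21, 18, 9, 15, 5]  # -> lst = [21, 18, 9, 15, 5]
lst[1:3] = [57]  # -> lst = [21, 57, 15, 5]
out = lst  # -> out = [21, 57, 15, 5]

Answer: [21, 57, 15, 5]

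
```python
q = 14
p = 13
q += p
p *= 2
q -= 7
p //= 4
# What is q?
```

Trace (tracking q):
q = 14  # -> q = 14
p = 13  # -> p = 13
q += p  # -> q = 27
p *= 2  # -> p = 26
q -= 7  # -> q = 20
p //= 4  # -> p = 6

Answer: 20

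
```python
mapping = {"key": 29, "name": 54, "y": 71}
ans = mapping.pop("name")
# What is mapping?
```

Answer: {'key': 29, 'y': 71}

Derivation:
Trace (tracking mapping):
mapping = {'key': 29, 'name': 54, 'y': 71}  # -> mapping = {'key': 29, 'name': 54, 'y': 71}
ans = mapping.pop('name')  # -> ans = 54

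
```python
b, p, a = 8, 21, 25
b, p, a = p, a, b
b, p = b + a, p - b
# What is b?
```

Trace (tracking b):
b, p, a = (8, 21, 25)  # -> b = 8, p = 21, a = 25
b, p, a = (p, a, b)  # -> b = 21, p = 25, a = 8
b, p = (b + a, p - b)  # -> b = 29, p = 4

Answer: 29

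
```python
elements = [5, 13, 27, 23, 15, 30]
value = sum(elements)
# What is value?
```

Trace (tracking value):
elements = [5, 13, 27, 23, 15, 30]  # -> elements = [5, 13, 27, 23, 15, 30]
value = sum(elements)  # -> value = 113

Answer: 113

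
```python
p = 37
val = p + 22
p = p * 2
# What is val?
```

Answer: 59

Derivation:
Trace (tracking val):
p = 37  # -> p = 37
val = p + 22  # -> val = 59
p = p * 2  # -> p = 74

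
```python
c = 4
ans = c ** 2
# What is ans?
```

Trace (tracking ans):
c = 4  # -> c = 4
ans = c ** 2  # -> ans = 16

Answer: 16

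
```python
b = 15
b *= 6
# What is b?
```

Trace (tracking b):
b = 15  # -> b = 15
b *= 6  # -> b = 90

Answer: 90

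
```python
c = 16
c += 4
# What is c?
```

Answer: 20

Derivation:
Trace (tracking c):
c = 16  # -> c = 16
c += 4  # -> c = 20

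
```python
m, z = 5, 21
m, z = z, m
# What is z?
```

Trace (tracking z):
m, z = (5, 21)  # -> m = 5, z = 21
m, z = (z, m)  # -> m = 21, z = 5

Answer: 5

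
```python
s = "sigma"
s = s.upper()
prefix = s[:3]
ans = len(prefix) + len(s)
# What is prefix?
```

Trace (tracking prefix):
s = 'sigma'  # -> s = 'sigma'
s = s.upper()  # -> s = 'SIGMA'
prefix = s[:3]  # -> prefix = 'SIG'
ans = len(prefix) + len(s)  # -> ans = 8

Answer: 'SIG'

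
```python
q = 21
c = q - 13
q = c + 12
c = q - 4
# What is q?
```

Trace (tracking q):
q = 21  # -> q = 21
c = q - 13  # -> c = 8
q = c + 12  # -> q = 20
c = q - 4  # -> c = 16

Answer: 20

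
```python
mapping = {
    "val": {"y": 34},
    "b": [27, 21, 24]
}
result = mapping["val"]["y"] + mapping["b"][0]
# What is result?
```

Trace (tracking result):
mapping = {'val': {'y': 34}, 'b': [27, 21, 24]}  # -> mapping = {'val': {'y': 34}, 'b': [27, 21, 24]}
result = mapping['val']['y'] + mapping['b'][0]  # -> result = 61

Answer: 61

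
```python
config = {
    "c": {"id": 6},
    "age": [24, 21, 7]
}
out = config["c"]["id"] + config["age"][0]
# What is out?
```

Answer: 30

Derivation:
Trace (tracking out):
config = {'c': {'id': 6}, 'age': [24, 21, 7]}  # -> config = {'c': {'id': 6}, 'age': [24, 21, 7]}
out = config['c']['id'] + config['age'][0]  # -> out = 30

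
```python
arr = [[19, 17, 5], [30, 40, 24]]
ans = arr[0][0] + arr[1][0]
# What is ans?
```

Answer: 49

Derivation:
Trace (tracking ans):
arr = [[19, 17, 5], [30, 40, 24]]  # -> arr = [[19, 17, 5], [30, 40, 24]]
ans = arr[0][0] + arr[1][0]  # -> ans = 49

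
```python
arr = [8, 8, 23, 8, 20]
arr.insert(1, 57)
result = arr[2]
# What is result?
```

Trace (tracking result):
arr = [8, 8, 23, 8, 20]  # -> arr = [8, 8, 23, 8, 20]
arr.insert(1, 57)  # -> arr = [8, 57, 8, 23, 8, 20]
result = arr[2]  # -> result = 8

Answer: 8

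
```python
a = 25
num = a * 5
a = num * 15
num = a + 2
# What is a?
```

Answer: 1875

Derivation:
Trace (tracking a):
a = 25  # -> a = 25
num = a * 5  # -> num = 125
a = num * 15  # -> a = 1875
num = a + 2  # -> num = 1877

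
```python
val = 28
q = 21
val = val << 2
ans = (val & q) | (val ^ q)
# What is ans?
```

Trace (tracking ans):
val = 28  # -> val = 28
q = 21  # -> q = 21
val = val << 2  # -> val = 112
ans = val & q | val ^ q  # -> ans = 117

Answer: 117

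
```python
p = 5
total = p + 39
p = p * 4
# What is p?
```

Answer: 20

Derivation:
Trace (tracking p):
p = 5  # -> p = 5
total = p + 39  # -> total = 44
p = p * 4  # -> p = 20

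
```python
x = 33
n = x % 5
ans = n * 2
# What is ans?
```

Answer: 6

Derivation:
Trace (tracking ans):
x = 33  # -> x = 33
n = x % 5  # -> n = 3
ans = n * 2  # -> ans = 6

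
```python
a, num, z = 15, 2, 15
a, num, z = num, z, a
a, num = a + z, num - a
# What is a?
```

Trace (tracking a):
a, num, z = (15, 2, 15)  # -> a = 15, num = 2, z = 15
a, num, z = (num, z, a)  # -> a = 2, num = 15, z = 15
a, num = (a + z, num - a)  # -> a = 17, num = 13

Answer: 17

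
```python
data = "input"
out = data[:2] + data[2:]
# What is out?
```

Answer: 'input'

Derivation:
Trace (tracking out):
data = 'input'  # -> data = 'input'
out = data[:2] + data[2:]  # -> out = 'input'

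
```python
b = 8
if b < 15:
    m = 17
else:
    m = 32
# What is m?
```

Answer: 17

Derivation:
Trace (tracking m):
b = 8  # -> b = 8
if b < 15:  # condition is True
    m = 17  # -> m = 17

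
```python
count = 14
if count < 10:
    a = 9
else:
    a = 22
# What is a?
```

Trace (tracking a):
count = 14  # -> count = 14
if count < 10:  # condition is False
else:
    a = 22  # -> a = 22

Answer: 22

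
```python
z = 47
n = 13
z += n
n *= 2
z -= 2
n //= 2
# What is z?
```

Answer: 58

Derivation:
Trace (tracking z):
z = 47  # -> z = 47
n = 13  # -> n = 13
z += n  # -> z = 60
n *= 2  # -> n = 26
z -= 2  # -> z = 58
n //= 2  # -> n = 13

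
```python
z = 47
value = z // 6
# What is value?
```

Trace (tracking value):
z = 47  # -> z = 47
value = z // 6  # -> value = 7

Answer: 7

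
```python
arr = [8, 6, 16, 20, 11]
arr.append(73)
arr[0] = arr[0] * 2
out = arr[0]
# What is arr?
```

Trace (tracking arr):
arr = [8, 6, 16, 20, 11]  # -> arr = [8, 6, 16, 20, 11]
arr.append(73)  # -> arr = [8, 6, 16, 20, 11, 73]
arr[0] = arr[0] * 2  # -> arr = [16, 6, 16, 20, 11, 73]
out = arr[0]  # -> out = 16

Answer: [16, 6, 16, 20, 11, 73]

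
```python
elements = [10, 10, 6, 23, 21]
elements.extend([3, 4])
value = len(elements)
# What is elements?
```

Trace (tracking elements):
elements = [10, 10, 6, 23, 21]  # -> elements = [10, 10, 6, 23, 21]
elements.extend([3, 4])  # -> elements = [10, 10, 6, 23, 21, 3, 4]
value = len(elements)  # -> value = 7

Answer: [10, 10, 6, 23, 21, 3, 4]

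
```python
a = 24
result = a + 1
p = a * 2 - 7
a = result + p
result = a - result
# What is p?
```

Answer: 41

Derivation:
Trace (tracking p):
a = 24  # -> a = 24
result = a + 1  # -> result = 25
p = a * 2 - 7  # -> p = 41
a = result + p  # -> a = 66
result = a - result  # -> result = 41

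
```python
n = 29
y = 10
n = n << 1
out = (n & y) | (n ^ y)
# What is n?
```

Trace (tracking n):
n = 29  # -> n = 29
y = 10  # -> y = 10
n = n << 1  # -> n = 58
out = n & y | n ^ y  # -> out = 58

Answer: 58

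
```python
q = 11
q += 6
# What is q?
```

Trace (tracking q):
q = 11  # -> q = 11
q += 6  # -> q = 17

Answer: 17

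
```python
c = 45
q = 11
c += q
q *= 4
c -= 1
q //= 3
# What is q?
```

Answer: 14

Derivation:
Trace (tracking q):
c = 45  # -> c = 45
q = 11  # -> q = 11
c += q  # -> c = 56
q *= 4  # -> q = 44
c -= 1  # -> c = 55
q //= 3  # -> q = 14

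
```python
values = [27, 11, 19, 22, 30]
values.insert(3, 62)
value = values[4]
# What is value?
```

Answer: 22

Derivation:
Trace (tracking value):
values = [27, 11, 19, 22, 30]  # -> values = [27, 11, 19, 22, 30]
values.insert(3, 62)  # -> values = [27, 11, 19, 62, 22, 30]
value = values[4]  # -> value = 22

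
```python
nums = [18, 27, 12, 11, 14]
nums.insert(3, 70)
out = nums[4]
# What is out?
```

Trace (tracking out):
nums = [18, 27, 12, 11, 14]  # -> nums = [18, 27, 12, 11, 14]
nums.insert(3, 70)  # -> nums = [18, 27, 12, 70, 11, 14]
out = nums[4]  # -> out = 11

Answer: 11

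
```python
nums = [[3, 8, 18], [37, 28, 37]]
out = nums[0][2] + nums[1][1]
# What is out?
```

Trace (tracking out):
nums = [[3, 8, 18], [37, 28, 37]]  # -> nums = [[3, 8, 18], [37, 28, 37]]
out = nums[0][2] + nums[1][1]  # -> out = 46

Answer: 46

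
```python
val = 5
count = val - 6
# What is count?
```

Answer: -1

Derivation:
Trace (tracking count):
val = 5  # -> val = 5
count = val - 6  # -> count = -1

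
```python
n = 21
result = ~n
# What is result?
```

Trace (tracking result):
n = 21  # -> n = 21
result = ~n  # -> result = -22

Answer: -22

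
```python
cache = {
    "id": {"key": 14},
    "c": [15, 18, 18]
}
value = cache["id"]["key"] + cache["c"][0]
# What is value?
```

Answer: 29

Derivation:
Trace (tracking value):
cache = {'id': {'key': 14}, 'c': [15, 18, 18]}  # -> cache = {'id': {'key': 14}, 'c': [15, 18, 18]}
value = cache['id']['key'] + cache['c'][0]  # -> value = 29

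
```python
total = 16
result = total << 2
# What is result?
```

Answer: 64

Derivation:
Trace (tracking result):
total = 16  # -> total = 16
result = total << 2  # -> result = 64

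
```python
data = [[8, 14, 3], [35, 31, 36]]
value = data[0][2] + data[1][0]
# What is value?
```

Trace (tracking value):
data = [[8, 14, 3], [35, 31, 36]]  # -> data = [[8, 14, 3], [35, 31, 36]]
value = data[0][2] + data[1][0]  # -> value = 38

Answer: 38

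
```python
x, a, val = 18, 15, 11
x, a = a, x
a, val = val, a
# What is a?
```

Trace (tracking a):
x, a, val = (18, 15, 11)  # -> x = 18, a = 15, val = 11
x, a = (a, x)  # -> x = 15, a = 18
a, val = (val, a)  # -> a = 11, val = 18

Answer: 11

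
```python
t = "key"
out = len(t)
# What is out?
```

Trace (tracking out):
t = 'key'  # -> t = 'key'
out = len(t)  # -> out = 3

Answer: 3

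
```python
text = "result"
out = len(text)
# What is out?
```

Trace (tracking out):
text = 'result'  # -> text = 'result'
out = len(text)  # -> out = 6

Answer: 6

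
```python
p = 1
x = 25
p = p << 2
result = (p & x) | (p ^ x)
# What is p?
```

Trace (tracking p):
p = 1  # -> p = 1
x = 25  # -> x = 25
p = p << 2  # -> p = 4
result = p & x | p ^ x  # -> result = 29

Answer: 4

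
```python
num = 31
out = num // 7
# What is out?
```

Answer: 4

Derivation:
Trace (tracking out):
num = 31  # -> num = 31
out = num // 7  # -> out = 4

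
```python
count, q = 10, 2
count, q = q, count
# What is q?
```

Trace (tracking q):
count, q = (10, 2)  # -> count = 10, q = 2
count, q = (q, count)  # -> count = 2, q = 10

Answer: 10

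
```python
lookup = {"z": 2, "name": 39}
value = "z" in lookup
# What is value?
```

Trace (tracking value):
lookup = {'z': 2, 'name': 39}  # -> lookup = {'z': 2, 'name': 39}
value = 'z' in lookup  # -> value = True

Answer: True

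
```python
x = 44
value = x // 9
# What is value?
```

Trace (tracking value):
x = 44  # -> x = 44
value = x // 9  # -> value = 4

Answer: 4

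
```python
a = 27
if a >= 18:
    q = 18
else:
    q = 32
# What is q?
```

Answer: 18

Derivation:
Trace (tracking q):
a = 27  # -> a = 27
if a >= 18:  # condition is True
    q = 18  # -> q = 18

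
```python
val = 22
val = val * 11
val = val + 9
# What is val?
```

Answer: 251

Derivation:
Trace (tracking val):
val = 22  # -> val = 22
val = val * 11  # -> val = 242
val = val + 9  # -> val = 251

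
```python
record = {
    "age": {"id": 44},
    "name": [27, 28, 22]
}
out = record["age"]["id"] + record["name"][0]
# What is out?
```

Trace (tracking out):
record = {'age': {'id': 44}, 'name': [27, 28, 22]}  # -> record = {'age': {'id': 44}, 'name': [27, 28, 22]}
out = record['age']['id'] + record['name'][0]  # -> out = 71

Answer: 71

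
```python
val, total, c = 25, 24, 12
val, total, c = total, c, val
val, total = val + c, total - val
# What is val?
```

Trace (tracking val):
val, total, c = (25, 24, 12)  # -> val = 25, total = 24, c = 12
val, total, c = (total, c, val)  # -> val = 24, total = 12, c = 25
val, total = (val + c, total - val)  # -> val = 49, total = -12

Answer: 49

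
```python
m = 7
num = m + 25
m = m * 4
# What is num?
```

Answer: 32

Derivation:
Trace (tracking num):
m = 7  # -> m = 7
num = m + 25  # -> num = 32
m = m * 4  # -> m = 28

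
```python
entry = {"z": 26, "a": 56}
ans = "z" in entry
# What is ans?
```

Answer: True

Derivation:
Trace (tracking ans):
entry = {'z': 26, 'a': 56}  # -> entry = {'z': 26, 'a': 56}
ans = 'z' in entry  # -> ans = True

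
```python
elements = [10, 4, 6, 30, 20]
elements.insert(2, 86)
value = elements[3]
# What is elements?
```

Trace (tracking elements):
elements = [10, 4, 6, 30, 20]  # -> elements = [10, 4, 6, 30, 20]
elements.insert(2, 86)  # -> elements = [10, 4, 86, 6, 30, 20]
value = elements[3]  # -> value = 6

Answer: [10, 4, 86, 6, 30, 20]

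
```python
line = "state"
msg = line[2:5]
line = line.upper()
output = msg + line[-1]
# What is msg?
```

Trace (tracking msg):
line = 'state'  # -> line = 'state'
msg = line[2:5]  # -> msg = 'ate'
line = line.upper()  # -> line = 'STATE'
output = msg + line[-1]  # -> output = 'ateE'

Answer: 'ate'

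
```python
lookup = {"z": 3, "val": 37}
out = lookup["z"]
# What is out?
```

Trace (tracking out):
lookup = {'z': 3, 'val': 37}  # -> lookup = {'z': 3, 'val': 37}
out = lookup['z']  # -> out = 3

Answer: 3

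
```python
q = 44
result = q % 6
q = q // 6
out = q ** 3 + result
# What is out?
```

Answer: 345

Derivation:
Trace (tracking out):
q = 44  # -> q = 44
result = q % 6  # -> result = 2
q = q // 6  # -> q = 7
out = q ** 3 + result  # -> out = 345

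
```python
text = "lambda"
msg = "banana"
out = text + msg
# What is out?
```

Trace (tracking out):
text = 'lambda'  # -> text = 'lambda'
msg = 'banana'  # -> msg = 'banana'
out = text + msg  # -> out = 'lambdabanana'

Answer: 'lambdabanana'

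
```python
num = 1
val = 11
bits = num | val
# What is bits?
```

Trace (tracking bits):
num = 1  # -> num = 1
val = 11  # -> val = 11
bits = num | val  # -> bits = 11

Answer: 11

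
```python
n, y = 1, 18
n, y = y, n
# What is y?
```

Answer: 1

Derivation:
Trace (tracking y):
n, y = (1, 18)  # -> n = 1, y = 18
n, y = (y, n)  # -> n = 18, y = 1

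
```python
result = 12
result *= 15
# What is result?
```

Answer: 180

Derivation:
Trace (tracking result):
result = 12  # -> result = 12
result *= 15  # -> result = 180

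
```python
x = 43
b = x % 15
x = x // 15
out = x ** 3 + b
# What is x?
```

Answer: 2

Derivation:
Trace (tracking x):
x = 43  # -> x = 43
b = x % 15  # -> b = 13
x = x // 15  # -> x = 2
out = x ** 3 + b  # -> out = 21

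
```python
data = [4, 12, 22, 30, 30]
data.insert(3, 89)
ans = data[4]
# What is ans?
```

Trace (tracking ans):
data = [4, 12, 22, 30, 30]  # -> data = [4, 12, 22, 30, 30]
data.insert(3, 89)  # -> data = [4, 12, 22, 89, 30, 30]
ans = data[4]  # -> ans = 30

Answer: 30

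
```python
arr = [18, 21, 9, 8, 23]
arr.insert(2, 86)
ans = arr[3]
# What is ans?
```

Trace (tracking ans):
arr = [18, 21, 9, 8, 23]  # -> arr = [18, 21, 9, 8, 23]
arr.insert(2, 86)  # -> arr = [18, 21, 86, 9, 8, 23]
ans = arr[3]  # -> ans = 9

Answer: 9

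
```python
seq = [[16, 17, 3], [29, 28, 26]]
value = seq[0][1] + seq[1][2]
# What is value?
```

Answer: 43

Derivation:
Trace (tracking value):
seq = [[16, 17, 3], [29, 28, 26]]  # -> seq = [[16, 17, 3], [29, 28, 26]]
value = seq[0][1] + seq[1][2]  # -> value = 43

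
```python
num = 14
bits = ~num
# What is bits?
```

Answer: -15

Derivation:
Trace (tracking bits):
num = 14  # -> num = 14
bits = ~num  # -> bits = -15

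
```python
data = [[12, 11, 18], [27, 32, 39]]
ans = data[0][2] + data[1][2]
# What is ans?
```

Trace (tracking ans):
data = [[12, 11, 18], [27, 32, 39]]  # -> data = [[12, 11, 18], [27, 32, 39]]
ans = data[0][2] + data[1][2]  # -> ans = 57

Answer: 57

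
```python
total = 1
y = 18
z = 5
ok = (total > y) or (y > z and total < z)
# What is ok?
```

Answer: True

Derivation:
Trace (tracking ok):
total = 1  # -> total = 1
y = 18  # -> y = 18
z = 5  # -> z = 5
ok = total > y or (y > z and total < z)  # -> ok = True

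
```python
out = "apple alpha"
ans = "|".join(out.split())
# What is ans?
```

Trace (tracking ans):
out = 'apple alpha'  # -> out = 'apple alpha'
ans = '|'.join(out.split())  # -> ans = 'apple|alpha'

Answer: 'apple|alpha'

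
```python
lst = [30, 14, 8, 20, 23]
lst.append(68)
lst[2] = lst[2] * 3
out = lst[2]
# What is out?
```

Trace (tracking out):
lst = [30, 14, 8, 20, 23]  # -> lst = [30, 14, 8, 20, 23]
lst.append(68)  # -> lst = [30, 14, 8, 20, 23, 68]
lst[2] = lst[2] * 3  # -> lst = [30, 14, 24, 20, 23, 68]
out = lst[2]  # -> out = 24

Answer: 24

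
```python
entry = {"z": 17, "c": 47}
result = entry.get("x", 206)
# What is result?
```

Answer: 206

Derivation:
Trace (tracking result):
entry = {'z': 17, 'c': 47}  # -> entry = {'z': 17, 'c': 47}
result = entry.get('x', 206)  # -> result = 206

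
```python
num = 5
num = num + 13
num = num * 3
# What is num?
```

Trace (tracking num):
num = 5  # -> num = 5
num = num + 13  # -> num = 18
num = num * 3  # -> num = 54

Answer: 54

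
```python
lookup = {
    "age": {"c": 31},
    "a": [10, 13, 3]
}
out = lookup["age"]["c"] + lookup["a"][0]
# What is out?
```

Trace (tracking out):
lookup = {'age': {'c': 31}, 'a': [10, 13, 3]}  # -> lookup = {'age': {'c': 31}, 'a': [10, 13, 3]}
out = lookup['age']['c'] + lookup['a'][0]  # -> out = 41

Answer: 41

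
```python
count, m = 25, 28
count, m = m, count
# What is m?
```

Answer: 25

Derivation:
Trace (tracking m):
count, m = (25, 28)  # -> count = 25, m = 28
count, m = (m, count)  # -> count = 28, m = 25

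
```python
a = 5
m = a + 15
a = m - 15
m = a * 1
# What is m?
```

Trace (tracking m):
a = 5  # -> a = 5
m = a + 15  # -> m = 20
a = m - 15  # -> a = 5
m = a * 1  # -> m = 5

Answer: 5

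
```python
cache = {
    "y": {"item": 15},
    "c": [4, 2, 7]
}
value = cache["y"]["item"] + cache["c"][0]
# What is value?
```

Answer: 19

Derivation:
Trace (tracking value):
cache = {'y': {'item': 15}, 'c': [4, 2, 7]}  # -> cache = {'y': {'item': 15}, 'c': [4, 2, 7]}
value = cache['y']['item'] + cache['c'][0]  # -> value = 19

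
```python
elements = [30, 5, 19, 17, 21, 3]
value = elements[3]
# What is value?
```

Answer: 17

Derivation:
Trace (tracking value):
elements = [30, 5, 19, 17, 21, 3]  # -> elements = [30, 5, 19, 17, 21, 3]
value = elements[3]  # -> value = 17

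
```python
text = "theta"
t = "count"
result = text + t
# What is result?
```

Answer: 'thetacount'

Derivation:
Trace (tracking result):
text = 'theta'  # -> text = 'theta'
t = 'count'  # -> t = 'count'
result = text + t  # -> result = 'thetacount'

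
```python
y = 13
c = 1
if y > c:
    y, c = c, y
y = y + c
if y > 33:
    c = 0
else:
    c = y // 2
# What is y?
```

Trace (tracking y):
y = 13  # -> y = 13
c = 1  # -> c = 1
if y > c:  # condition is True
    y, c = (c, y)  # -> y = 1, c = 13
y = y + c  # -> y = 14
if y > 33:  # condition is False
else:
    c = y // 2  # -> c = 7

Answer: 14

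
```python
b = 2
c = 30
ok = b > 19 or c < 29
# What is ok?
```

Trace (tracking ok):
b = 2  # -> b = 2
c = 30  # -> c = 30
ok = b > 19 or c < 29  # -> ok = False

Answer: False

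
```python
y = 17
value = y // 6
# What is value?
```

Trace (tracking value):
y = 17  # -> y = 17
value = y // 6  # -> value = 2

Answer: 2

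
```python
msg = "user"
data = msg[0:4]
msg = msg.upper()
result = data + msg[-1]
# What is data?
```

Answer: 'user'

Derivation:
Trace (tracking data):
msg = 'user'  # -> msg = 'user'
data = msg[0:4]  # -> data = 'user'
msg = msg.upper()  # -> msg = 'USER'
result = data + msg[-1]  # -> result = 'userR'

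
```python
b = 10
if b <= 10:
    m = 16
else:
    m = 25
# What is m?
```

Trace (tracking m):
b = 10  # -> b = 10
if b <= 10:  # condition is True
    m = 16  # -> m = 16

Answer: 16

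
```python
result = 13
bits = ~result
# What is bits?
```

Answer: -14

Derivation:
Trace (tracking bits):
result = 13  # -> result = 13
bits = ~result  # -> bits = -14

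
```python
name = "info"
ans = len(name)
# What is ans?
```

Trace (tracking ans):
name = 'info'  # -> name = 'info'
ans = len(name)  # -> ans = 4

Answer: 4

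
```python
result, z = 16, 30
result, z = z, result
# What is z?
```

Trace (tracking z):
result, z = (16, 30)  # -> result = 16, z = 30
result, z = (z, result)  # -> result = 30, z = 16

Answer: 16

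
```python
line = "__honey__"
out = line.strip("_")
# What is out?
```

Answer: 'honey'

Derivation:
Trace (tracking out):
line = '__honey__'  # -> line = '__honey__'
out = line.strip('_')  # -> out = 'honey'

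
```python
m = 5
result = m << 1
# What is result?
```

Answer: 10

Derivation:
Trace (tracking result):
m = 5  # -> m = 5
result = m << 1  # -> result = 10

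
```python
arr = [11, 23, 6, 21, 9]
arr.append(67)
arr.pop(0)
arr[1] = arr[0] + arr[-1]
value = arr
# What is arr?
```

Trace (tracking arr):
arr = [11, 23, 6, 21, 9]  # -> arr = [11, 23, 6, 21, 9]
arr.append(67)  # -> arr = [11, 23, 6, 21, 9, 67]
arr.pop(0)  # -> arr = [23, 6, 21, 9, 67]
arr[1] = arr[0] + arr[-1]  # -> arr = [23, 90, 21, 9, 67]
value = arr  # -> value = [23, 90, 21, 9, 67]

Answer: [23, 90, 21, 9, 67]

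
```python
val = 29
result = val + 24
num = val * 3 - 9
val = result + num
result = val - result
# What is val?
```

Trace (tracking val):
val = 29  # -> val = 29
result = val + 24  # -> result = 53
num = val * 3 - 9  # -> num = 78
val = result + num  # -> val = 131
result = val - result  # -> result = 78

Answer: 131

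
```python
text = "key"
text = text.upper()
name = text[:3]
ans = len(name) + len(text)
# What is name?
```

Trace (tracking name):
text = 'key'  # -> text = 'key'
text = text.upper()  # -> text = 'KEY'
name = text[:3]  # -> name = 'KEY'
ans = len(name) + len(text)  # -> ans = 6

Answer: 'KEY'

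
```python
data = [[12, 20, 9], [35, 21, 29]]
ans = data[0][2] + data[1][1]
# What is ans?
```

Trace (tracking ans):
data = [[12, 20, 9], [35, 21, 29]]  # -> data = [[12, 20, 9], [35, 21, 29]]
ans = data[0][2] + data[1][1]  # -> ans = 30

Answer: 30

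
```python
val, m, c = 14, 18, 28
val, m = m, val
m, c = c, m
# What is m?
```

Answer: 28

Derivation:
Trace (tracking m):
val, m, c = (14, 18, 28)  # -> val = 14, m = 18, c = 28
val, m = (m, val)  # -> val = 18, m = 14
m, c = (c, m)  # -> m = 28, c = 14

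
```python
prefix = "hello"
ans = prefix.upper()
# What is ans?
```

Trace (tracking ans):
prefix = 'hello'  # -> prefix = 'hello'
ans = prefix.upper()  # -> ans = 'HELLO'

Answer: 'HELLO'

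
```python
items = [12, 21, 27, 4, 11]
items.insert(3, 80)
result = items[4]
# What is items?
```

Answer: [12, 21, 27, 80, 4, 11]

Derivation:
Trace (tracking items):
items = [12, 21, 27, 4, 11]  # -> items = [12, 21, 27, 4, 11]
items.insert(3, 80)  # -> items = [12, 21, 27, 80, 4, 11]
result = items[4]  # -> result = 4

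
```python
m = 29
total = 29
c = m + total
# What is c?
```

Trace (tracking c):
m = 29  # -> m = 29
total = 29  # -> total = 29
c = m + total  # -> c = 58

Answer: 58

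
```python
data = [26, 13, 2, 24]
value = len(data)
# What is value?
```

Answer: 4

Derivation:
Trace (tracking value):
data = [26, 13, 2, 24]  # -> data = [26, 13, 2, 24]
value = len(data)  # -> value = 4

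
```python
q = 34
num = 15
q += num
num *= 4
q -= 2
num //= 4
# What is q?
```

Answer: 47

Derivation:
Trace (tracking q):
q = 34  # -> q = 34
num = 15  # -> num = 15
q += num  # -> q = 49
num *= 4  # -> num = 60
q -= 2  # -> q = 47
num //= 4  # -> num = 15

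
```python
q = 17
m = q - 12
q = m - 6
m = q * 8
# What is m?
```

Answer: -8

Derivation:
Trace (tracking m):
q = 17  # -> q = 17
m = q - 12  # -> m = 5
q = m - 6  # -> q = -1
m = q * 8  # -> m = -8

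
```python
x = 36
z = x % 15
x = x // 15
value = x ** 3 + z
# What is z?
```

Trace (tracking z):
x = 36  # -> x = 36
z = x % 15  # -> z = 6
x = x // 15  # -> x = 2
value = x ** 3 + z  # -> value = 14

Answer: 6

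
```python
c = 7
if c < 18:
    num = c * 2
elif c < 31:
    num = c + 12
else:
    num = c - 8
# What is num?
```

Answer: 14

Derivation:
Trace (tracking num):
c = 7  # -> c = 7
if c < 18:  # condition is True
    num = c * 2  # -> num = 14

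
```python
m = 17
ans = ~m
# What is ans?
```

Trace (tracking ans):
m = 17  # -> m = 17
ans = ~m  # -> ans = -18

Answer: -18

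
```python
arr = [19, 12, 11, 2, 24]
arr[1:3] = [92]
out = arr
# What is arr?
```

Trace (tracking arr):
arr = [19, 12, 11, 2, 24]  # -> arr = [19, 12, 11, 2, 24]
arr[1:3] = [92]  # -> arr = [19, 92, 2, 24]
out = arr  # -> out = [19, 92, 2, 24]

Answer: [19, 92, 2, 24]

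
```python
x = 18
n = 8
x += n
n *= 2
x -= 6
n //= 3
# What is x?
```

Trace (tracking x):
x = 18  # -> x = 18
n = 8  # -> n = 8
x += n  # -> x = 26
n *= 2  # -> n = 16
x -= 6  # -> x = 20
n //= 3  # -> n = 5

Answer: 20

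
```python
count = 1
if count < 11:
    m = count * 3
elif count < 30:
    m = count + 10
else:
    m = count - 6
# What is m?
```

Trace (tracking m):
count = 1  # -> count = 1
if count < 11:  # condition is True
    m = count * 3  # -> m = 3

Answer: 3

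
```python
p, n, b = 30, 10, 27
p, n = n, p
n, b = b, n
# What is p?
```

Trace (tracking p):
p, n, b = (30, 10, 27)  # -> p = 30, n = 10, b = 27
p, n = (n, p)  # -> p = 10, n = 30
n, b = (b, n)  # -> n = 27, b = 30

Answer: 10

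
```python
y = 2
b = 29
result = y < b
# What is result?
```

Trace (tracking result):
y = 2  # -> y = 2
b = 29  # -> b = 29
result = y < b  # -> result = True

Answer: True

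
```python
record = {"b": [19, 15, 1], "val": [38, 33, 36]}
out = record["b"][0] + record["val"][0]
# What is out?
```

Answer: 57

Derivation:
Trace (tracking out):
record = {'b': [19, 15, 1], 'val': [38, 33, 36]}  # -> record = {'b': [19, 15, 1], 'val': [38, 33, 36]}
out = record['b'][0] + record['val'][0]  # -> out = 57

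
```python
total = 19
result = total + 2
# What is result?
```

Answer: 21

Derivation:
Trace (tracking result):
total = 19  # -> total = 19
result = total + 2  # -> result = 21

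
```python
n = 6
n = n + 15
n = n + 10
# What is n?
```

Trace (tracking n):
n = 6  # -> n = 6
n = n + 15  # -> n = 21
n = n + 10  # -> n = 31

Answer: 31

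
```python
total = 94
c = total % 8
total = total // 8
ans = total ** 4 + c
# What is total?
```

Trace (tracking total):
total = 94  # -> total = 94
c = total % 8  # -> c = 6
total = total // 8  # -> total = 11
ans = total ** 4 + c  # -> ans = 14647

Answer: 11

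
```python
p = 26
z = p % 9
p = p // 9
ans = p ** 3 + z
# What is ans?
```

Trace (tracking ans):
p = 26  # -> p = 26
z = p % 9  # -> z = 8
p = p // 9  # -> p = 2
ans = p ** 3 + z  # -> ans = 16

Answer: 16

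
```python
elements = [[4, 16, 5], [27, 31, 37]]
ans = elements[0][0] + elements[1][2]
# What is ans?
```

Answer: 41

Derivation:
Trace (tracking ans):
elements = [[4, 16, 5], [27, 31, 37]]  # -> elements = [[4, 16, 5], [27, 31, 37]]
ans = elements[0][0] + elements[1][2]  # -> ans = 41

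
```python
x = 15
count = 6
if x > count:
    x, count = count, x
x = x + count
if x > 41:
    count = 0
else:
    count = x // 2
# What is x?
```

Answer: 21

Derivation:
Trace (tracking x):
x = 15  # -> x = 15
count = 6  # -> count = 6
if x > count:  # condition is True
    x, count = (count, x)  # -> x = 6, count = 15
x = x + count  # -> x = 21
if x > 41:  # condition is False
else:
    count = x // 2  # -> count = 10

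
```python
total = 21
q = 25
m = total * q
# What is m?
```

Answer: 525

Derivation:
Trace (tracking m):
total = 21  # -> total = 21
q = 25  # -> q = 25
m = total * q  # -> m = 525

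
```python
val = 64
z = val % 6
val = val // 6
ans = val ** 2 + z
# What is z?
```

Trace (tracking z):
val = 64  # -> val = 64
z = val % 6  # -> z = 4
val = val // 6  # -> val = 10
ans = val ** 2 + z  # -> ans = 104

Answer: 4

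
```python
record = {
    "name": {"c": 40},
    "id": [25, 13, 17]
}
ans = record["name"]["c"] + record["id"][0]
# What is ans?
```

Answer: 65

Derivation:
Trace (tracking ans):
record = {'name': {'c': 40}, 'id': [25, 13, 17]}  # -> record = {'name': {'c': 40}, 'id': [25, 13, 17]}
ans = record['name']['c'] + record['id'][0]  # -> ans = 65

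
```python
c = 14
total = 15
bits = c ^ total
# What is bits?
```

Trace (tracking bits):
c = 14  # -> c = 14
total = 15  # -> total = 15
bits = c ^ total  # -> bits = 1

Answer: 1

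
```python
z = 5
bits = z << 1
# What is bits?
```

Trace (tracking bits):
z = 5  # -> z = 5
bits = z << 1  # -> bits = 10

Answer: 10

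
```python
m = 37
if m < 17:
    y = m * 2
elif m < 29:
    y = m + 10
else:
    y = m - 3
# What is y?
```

Trace (tracking y):
m = 37  # -> m = 37
if m < 17:  # condition is False
elif m < 29:  # condition is False
else:
    y = m - 3  # -> y = 34

Answer: 34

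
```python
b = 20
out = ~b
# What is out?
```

Answer: -21

Derivation:
Trace (tracking out):
b = 20  # -> b = 20
out = ~b  # -> out = -21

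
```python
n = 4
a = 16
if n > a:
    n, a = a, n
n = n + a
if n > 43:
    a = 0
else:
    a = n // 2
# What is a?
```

Answer: 10

Derivation:
Trace (tracking a):
n = 4  # -> n = 4
a = 16  # -> a = 16
if n > a:  # condition is False
n = n + a  # -> n = 20
if n > 43:  # condition is False
else:
    a = n // 2  # -> a = 10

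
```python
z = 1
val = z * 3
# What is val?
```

Trace (tracking val):
z = 1  # -> z = 1
val = z * 3  # -> val = 3

Answer: 3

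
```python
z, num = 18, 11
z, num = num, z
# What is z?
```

Trace (tracking z):
z, num = (18, 11)  # -> z = 18, num = 11
z, num = (num, z)  # -> z = 11, num = 18

Answer: 11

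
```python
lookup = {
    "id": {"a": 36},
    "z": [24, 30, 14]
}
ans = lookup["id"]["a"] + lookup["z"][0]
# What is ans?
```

Answer: 60

Derivation:
Trace (tracking ans):
lookup = {'id': {'a': 36}, 'z': [24, 30, 14]}  # -> lookup = {'id': {'a': 36}, 'z': [24, 30, 14]}
ans = lookup['id']['a'] + lookup['z'][0]  # -> ans = 60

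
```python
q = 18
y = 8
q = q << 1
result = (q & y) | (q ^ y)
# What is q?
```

Answer: 36

Derivation:
Trace (tracking q):
q = 18  # -> q = 18
y = 8  # -> y = 8
q = q << 1  # -> q = 36
result = q & y | q ^ y  # -> result = 44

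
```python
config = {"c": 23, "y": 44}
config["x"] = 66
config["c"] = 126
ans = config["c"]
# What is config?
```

Trace (tracking config):
config = {'c': 23, 'y': 44}  # -> config = {'c': 23, 'y': 44}
config['x'] = 66  # -> config = {'c': 23, 'y': 44, 'x': 66}
config['c'] = 126  # -> config = {'c': 126, 'y': 44, 'x': 66}
ans = config['c']  # -> ans = 126

Answer: {'c': 126, 'y': 44, 'x': 66}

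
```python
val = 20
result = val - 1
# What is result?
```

Answer: 19

Derivation:
Trace (tracking result):
val = 20  # -> val = 20
result = val - 1  # -> result = 19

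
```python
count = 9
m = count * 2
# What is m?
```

Answer: 18

Derivation:
Trace (tracking m):
count = 9  # -> count = 9
m = count * 2  # -> m = 18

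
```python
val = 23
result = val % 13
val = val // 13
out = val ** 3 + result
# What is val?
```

Trace (tracking val):
val = 23  # -> val = 23
result = val % 13  # -> result = 10
val = val // 13  # -> val = 1
out = val ** 3 + result  # -> out = 11

Answer: 1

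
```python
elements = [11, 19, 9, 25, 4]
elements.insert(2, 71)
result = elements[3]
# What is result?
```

Trace (tracking result):
elements = [11, 19, 9, 25, 4]  # -> elements = [11, 19, 9, 25, 4]
elements.insert(2, 71)  # -> elements = [11, 19, 71, 9, 25, 4]
result = elements[3]  # -> result = 9

Answer: 9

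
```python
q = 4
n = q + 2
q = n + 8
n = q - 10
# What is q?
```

Trace (tracking q):
q = 4  # -> q = 4
n = q + 2  # -> n = 6
q = n + 8  # -> q = 14
n = q - 10  # -> n = 4

Answer: 14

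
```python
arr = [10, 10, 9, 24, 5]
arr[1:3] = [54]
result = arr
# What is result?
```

Answer: [10, 54, 24, 5]

Derivation:
Trace (tracking result):
arr = [10, 10, 9, 24, 5]  # -> arr = [10, 10, 9, 24, 5]
arr[1:3] = [54]  # -> arr = [10, 54, 24, 5]
result = arr  # -> result = [10, 54, 24, 5]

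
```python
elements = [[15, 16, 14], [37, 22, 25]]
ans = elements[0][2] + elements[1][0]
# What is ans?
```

Trace (tracking ans):
elements = [[15, 16, 14], [37, 22, 25]]  # -> elements = [[15, 16, 14], [37, 22, 25]]
ans = elements[0][2] + elements[1][0]  # -> ans = 51

Answer: 51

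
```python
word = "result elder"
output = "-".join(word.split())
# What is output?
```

Answer: 'result-elder'

Derivation:
Trace (tracking output):
word = 'result elder'  # -> word = 'result elder'
output = '-'.join(word.split())  # -> output = 'result-elder'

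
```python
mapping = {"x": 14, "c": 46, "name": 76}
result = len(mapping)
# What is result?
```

Trace (tracking result):
mapping = {'x': 14, 'c': 46, 'name': 76}  # -> mapping = {'x': 14, 'c': 46, 'name': 76}
result = len(mapping)  # -> result = 3

Answer: 3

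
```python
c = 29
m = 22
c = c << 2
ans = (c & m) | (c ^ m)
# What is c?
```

Answer: 116

Derivation:
Trace (tracking c):
c = 29  # -> c = 29
m = 22  # -> m = 22
c = c << 2  # -> c = 116
ans = c & m | c ^ m  # -> ans = 118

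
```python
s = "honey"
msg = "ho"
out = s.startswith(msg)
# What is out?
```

Answer: True

Derivation:
Trace (tracking out):
s = 'honey'  # -> s = 'honey'
msg = 'ho'  # -> msg = 'ho'
out = s.startswith(msg)  # -> out = True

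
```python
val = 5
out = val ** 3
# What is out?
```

Trace (tracking out):
val = 5  # -> val = 5
out = val ** 3  # -> out = 125

Answer: 125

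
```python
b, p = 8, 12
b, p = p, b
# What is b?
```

Trace (tracking b):
b, p = (8, 12)  # -> b = 8, p = 12
b, p = (p, b)  # -> b = 12, p = 8

Answer: 12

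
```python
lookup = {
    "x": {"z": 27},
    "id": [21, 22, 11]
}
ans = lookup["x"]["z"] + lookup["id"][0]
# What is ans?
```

Trace (tracking ans):
lookup = {'x': {'z': 27}, 'id': [21, 22, 11]}  # -> lookup = {'x': {'z': 27}, 'id': [21, 22, 11]}
ans = lookup['x']['z'] + lookup['id'][0]  # -> ans = 48

Answer: 48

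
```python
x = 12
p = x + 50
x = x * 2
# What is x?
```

Trace (tracking x):
x = 12  # -> x = 12
p = x + 50  # -> p = 62
x = x * 2  # -> x = 24

Answer: 24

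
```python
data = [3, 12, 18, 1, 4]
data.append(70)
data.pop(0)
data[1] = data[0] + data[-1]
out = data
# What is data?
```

Trace (tracking data):
data = [3, 12, 18, 1, 4]  # -> data = [3, 12, 18, 1, 4]
data.append(70)  # -> data = [3, 12, 18, 1, 4, 70]
data.pop(0)  # -> data = [12, 18, 1, 4, 70]
data[1] = data[0] + data[-1]  # -> data = [12, 82, 1, 4, 70]
out = data  # -> out = [12, 82, 1, 4, 70]

Answer: [12, 82, 1, 4, 70]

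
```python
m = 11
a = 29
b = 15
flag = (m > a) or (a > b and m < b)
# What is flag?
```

Answer: True

Derivation:
Trace (tracking flag):
m = 11  # -> m = 11
a = 29  # -> a = 29
b = 15  # -> b = 15
flag = m > a or (a > b and m < b)  # -> flag = True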